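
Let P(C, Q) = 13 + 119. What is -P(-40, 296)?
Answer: -132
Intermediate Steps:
P(C, Q) = 132
-P(-40, 296) = -1*132 = -132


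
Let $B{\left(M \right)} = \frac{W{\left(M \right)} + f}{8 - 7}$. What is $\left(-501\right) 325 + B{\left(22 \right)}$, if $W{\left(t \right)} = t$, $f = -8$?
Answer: $-162811$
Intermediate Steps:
$B{\left(M \right)} = -8 + M$ ($B{\left(M \right)} = \frac{M - 8}{8 - 7} = \frac{-8 + M}{1} = \left(-8 + M\right) 1 = -8 + M$)
$\left(-501\right) 325 + B{\left(22 \right)} = \left(-501\right) 325 + \left(-8 + 22\right) = -162825 + 14 = -162811$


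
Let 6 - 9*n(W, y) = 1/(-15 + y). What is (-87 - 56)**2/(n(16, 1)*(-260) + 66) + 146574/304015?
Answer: -390648384297/2095271380 ≈ -186.44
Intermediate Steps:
n(W, y) = 2/3 - 1/(9*(-15 + y))
(-87 - 56)**2/(n(16, 1)*(-260) + 66) + 146574/304015 = (-87 - 56)**2/(((-91 + 6*1)/(9*(-15 + 1)))*(-260) + 66) + 146574/304015 = (-143)**2/(((1/9)*(-91 + 6)/(-14))*(-260) + 66) + 146574*(1/304015) = 20449/(((1/9)*(-1/14)*(-85))*(-260) + 66) + 146574/304015 = 20449/((85/126)*(-260) + 66) + 146574/304015 = 20449/(-11050/63 + 66) + 146574/304015 = 20449/(-6892/63) + 146574/304015 = 20449*(-63/6892) + 146574/304015 = -1288287/6892 + 146574/304015 = -390648384297/2095271380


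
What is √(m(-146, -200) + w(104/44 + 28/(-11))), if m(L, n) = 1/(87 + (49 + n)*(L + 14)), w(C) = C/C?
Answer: 2*√100195095/20019 ≈ 1.0000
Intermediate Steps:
w(C) = 1
m(L, n) = 1/(87 + (14 + L)*(49 + n)) (m(L, n) = 1/(87 + (49 + n)*(14 + L)) = 1/(87 + (14 + L)*(49 + n)))
√(m(-146, -200) + w(104/44 + 28/(-11))) = √(1/(773 + 14*(-200) + 49*(-146) - 146*(-200)) + 1) = √(1/(773 - 2800 - 7154 + 29200) + 1) = √(1/20019 + 1) = √(20020/20019) = 2*√100195095/20019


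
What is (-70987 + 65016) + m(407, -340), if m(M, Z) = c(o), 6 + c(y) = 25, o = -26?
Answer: -5952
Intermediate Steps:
c(y) = 19 (c(y) = -6 + 25 = 19)
m(M, Z) = 19
(-70987 + 65016) + m(407, -340) = (-70987 + 65016) + 19 = -5971 + 19 = -5952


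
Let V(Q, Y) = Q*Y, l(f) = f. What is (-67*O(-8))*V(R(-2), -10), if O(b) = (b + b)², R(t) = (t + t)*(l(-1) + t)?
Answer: 2058240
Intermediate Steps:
R(t) = 2*t*(-1 + t) (R(t) = (t + t)*(-1 + t) = (2*t)*(-1 + t) = 2*t*(-1 + t))
O(b) = 4*b² (O(b) = (2*b)² = 4*b²)
(-67*O(-8))*V(R(-2), -10) = (-268*(-8)²)*((2*(-2)*(-1 - 2))*(-10)) = (-268*64)*((2*(-2)*(-3))*(-10)) = (-67*256)*(12*(-10)) = -17152*(-120) = 2058240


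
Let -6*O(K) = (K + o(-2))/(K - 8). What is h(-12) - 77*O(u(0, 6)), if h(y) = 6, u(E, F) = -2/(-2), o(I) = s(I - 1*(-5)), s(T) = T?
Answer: -4/3 ≈ -1.3333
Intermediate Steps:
o(I) = 5 + I (o(I) = I - 1*(-5) = I + 5 = 5 + I)
u(E, F) = 1 (u(E, F) = -2*(-1/2) = 1)
O(K) = -(3 + K)/(6*(-8 + K)) (O(K) = -(K + (5 - 2))/(6*(K - 8)) = -(K + 3)/(6*(-8 + K)) = -(3 + K)/(6*(-8 + K)))
h(-12) - 77*O(u(0, 6)) = 6 - 77*(-3 - 1*1)/(6*(-8 + 1)) = 6 - 77*(-3 - 1)/(6*(-7)) = 6 - 77*(-1)*(-4)/(6*7) = 6 - 77*2/21 = 6 - 22/3 = -4/3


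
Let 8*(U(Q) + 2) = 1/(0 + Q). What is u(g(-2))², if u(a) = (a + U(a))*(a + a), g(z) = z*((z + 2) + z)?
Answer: 4225/16 ≈ 264.06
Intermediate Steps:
U(Q) = -2 + 1/(8*Q) (U(Q) = -2 + 1/(8*(0 + Q)) = -2 + 1/(8*Q))
g(z) = z*(2 + 2*z) (g(z) = z*((2 + z) + z) = z*(2 + 2*z))
u(a) = 2*a*(-2 + a + 1/(8*a)) (u(a) = (a + (-2 + 1/(8*a)))*(a + a) = (-2 + a + 1/(8*a))*(2*a) = 2*a*(-2 + a + 1/(8*a)))
u(g(-2))² = (¼ + 2*(2*(-2)*(1 - 2))*(-2 + 2*(-2)*(1 - 2)))² = (¼ + 2*(2*(-2)*(-1))*(-2 + 2*(-2)*(-1)))² = (¼ + 2*4*(-2 + 4))² = (¼ + 2*4*2)² = (¼ + 16)² = (65/4)² = 4225/16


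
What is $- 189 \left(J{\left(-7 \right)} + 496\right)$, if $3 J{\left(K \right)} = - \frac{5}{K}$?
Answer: $-93789$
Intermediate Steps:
$J{\left(K \right)} = - \frac{5}{3 K}$ ($J{\left(K \right)} = \frac{\left(-5\right) \frac{1}{K}}{3} = - \frac{5}{3 K}$)
$- 189 \left(J{\left(-7 \right)} + 496\right) = - 189 \left(- \frac{5}{3 \left(-7\right)} + 496\right) = - 189 \left(\left(- \frac{5}{3}\right) \left(- \frac{1}{7}\right) + 496\right) = - 189 \left(\frac{5}{21} + 496\right) = \left(-189\right) \frac{10421}{21} = -93789$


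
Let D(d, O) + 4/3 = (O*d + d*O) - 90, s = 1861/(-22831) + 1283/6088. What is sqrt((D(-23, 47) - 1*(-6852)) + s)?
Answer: sqrt(691716230617675542)/12264276 ≈ 67.814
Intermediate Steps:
s = 17962405/138995128 (s = 1861*(-1/22831) + 1283*(1/6088) = -1861/22831 + 1283/6088 = 17962405/138995128 ≈ 0.12923)
D(d, O) = -274/3 + 2*O*d (D(d, O) = -4/3 + ((O*d + d*O) - 90) = -4/3 + ((O*d + O*d) - 90) = -4/3 + (2*O*d - 90) = -4/3 + (-90 + 2*O*d) = -274/3 + 2*O*d)
sqrt((D(-23, 47) - 1*(-6852)) + s) = sqrt(((-274/3 + 2*47*(-23)) - 1*(-6852)) + 17962405/138995128) = sqrt(((-274/3 - 2162) + 6852) + 17962405/138995128) = sqrt((-6760/3 + 6852) + 17962405/138995128) = sqrt(13796/3 + 17962405/138995128) = sqrt(1917630673103/416985384) = sqrt(691716230617675542)/12264276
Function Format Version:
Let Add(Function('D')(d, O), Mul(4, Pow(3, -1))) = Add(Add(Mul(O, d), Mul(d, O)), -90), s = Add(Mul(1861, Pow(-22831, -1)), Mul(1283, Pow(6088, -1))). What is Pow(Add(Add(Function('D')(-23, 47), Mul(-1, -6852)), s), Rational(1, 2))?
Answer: Mul(Rational(1, 12264276), Pow(691716230617675542, Rational(1, 2))) ≈ 67.814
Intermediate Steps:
s = Rational(17962405, 138995128) (s = Add(Mul(1861, Rational(-1, 22831)), Mul(1283, Rational(1, 6088))) = Add(Rational(-1861, 22831), Rational(1283, 6088)) = Rational(17962405, 138995128) ≈ 0.12923)
Function('D')(d, O) = Add(Rational(-274, 3), Mul(2, O, d)) (Function('D')(d, O) = Add(Rational(-4, 3), Add(Add(Mul(O, d), Mul(d, O)), -90)) = Add(Rational(-4, 3), Add(Add(Mul(O, d), Mul(O, d)), -90)) = Add(Rational(-4, 3), Add(Mul(2, O, d), -90)) = Add(Rational(-4, 3), Add(-90, Mul(2, O, d))) = Add(Rational(-274, 3), Mul(2, O, d)))
Pow(Add(Add(Function('D')(-23, 47), Mul(-1, -6852)), s), Rational(1, 2)) = Pow(Add(Add(Add(Rational(-274, 3), Mul(2, 47, -23)), Mul(-1, -6852)), Rational(17962405, 138995128)), Rational(1, 2)) = Pow(Add(Add(Add(Rational(-274, 3), -2162), 6852), Rational(17962405, 138995128)), Rational(1, 2)) = Pow(Add(Add(Rational(-6760, 3), 6852), Rational(17962405, 138995128)), Rational(1, 2)) = Pow(Add(Rational(13796, 3), Rational(17962405, 138995128)), Rational(1, 2)) = Pow(Rational(1917630673103, 416985384), Rational(1, 2)) = Mul(Rational(1, 12264276), Pow(691716230617675542, Rational(1, 2)))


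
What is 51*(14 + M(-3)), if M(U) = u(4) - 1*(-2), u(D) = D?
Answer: 1020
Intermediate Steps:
M(U) = 6 (M(U) = 4 - 1*(-2) = 4 + 2 = 6)
51*(14 + M(-3)) = 51*(14 + 6) = 51*20 = 1020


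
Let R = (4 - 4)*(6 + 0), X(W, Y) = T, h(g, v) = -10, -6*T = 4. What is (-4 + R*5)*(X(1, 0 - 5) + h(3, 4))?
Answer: 128/3 ≈ 42.667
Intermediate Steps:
T = -⅔ (T = -⅙*4 = -⅔ ≈ -0.66667)
X(W, Y) = -⅔
R = 0 (R = 0*6 = 0)
(-4 + R*5)*(X(1, 0 - 5) + h(3, 4)) = (-4 + 0*5)*(-⅔ - 10) = (-4 + 0)*(-32/3) = -4*(-32/3) = 128/3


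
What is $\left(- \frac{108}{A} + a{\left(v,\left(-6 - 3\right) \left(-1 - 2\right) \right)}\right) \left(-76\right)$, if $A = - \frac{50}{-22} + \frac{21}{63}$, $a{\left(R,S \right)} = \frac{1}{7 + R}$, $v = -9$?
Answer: $\frac{137066}{43} \approx 3187.6$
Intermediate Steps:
$A = \frac{86}{33}$ ($A = \left(-50\right) \left(- \frac{1}{22}\right) + 21 \cdot \frac{1}{63} = \frac{25}{11} + \frac{1}{3} = \frac{86}{33} \approx 2.6061$)
$\left(- \frac{108}{A} + a{\left(v,\left(-6 - 3\right) \left(-1 - 2\right) \right)}\right) \left(-76\right) = \left(- \frac{108}{\frac{86}{33}} + \frac{1}{7 - 9}\right) \left(-76\right) = \left(\left(-108\right) \frac{33}{86} + \frac{1}{-2}\right) \left(-76\right) = \left(- \frac{1782}{43} - \frac{1}{2}\right) \left(-76\right) = \left(- \frac{3607}{86}\right) \left(-76\right) = \frac{137066}{43}$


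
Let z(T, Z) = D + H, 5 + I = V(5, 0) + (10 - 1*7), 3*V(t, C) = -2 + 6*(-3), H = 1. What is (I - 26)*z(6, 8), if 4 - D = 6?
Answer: 104/3 ≈ 34.667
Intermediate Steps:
D = -2 (D = 4 - 1*6 = 4 - 6 = -2)
V(t, C) = -20/3 (V(t, C) = (-2 + 6*(-3))/3 = (-2 - 18)/3 = (⅓)*(-20) = -20/3)
I = -26/3 (I = -5 + (-20/3 + (10 - 1*7)) = -5 + (-20/3 + (10 - 7)) = -5 + (-20/3 + 3) = -5 - 11/3 = -26/3 ≈ -8.6667)
z(T, Z) = -1 (z(T, Z) = -2 + 1 = -1)
(I - 26)*z(6, 8) = (-26/3 - 26)*(-1) = -104/3*(-1) = 104/3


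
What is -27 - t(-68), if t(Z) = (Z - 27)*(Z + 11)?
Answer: -5442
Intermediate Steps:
t(Z) = (-27 + Z)*(11 + Z)
-27 - t(-68) = -27 - (-297 + (-68)² - 16*(-68)) = -27 - (-297 + 4624 + 1088) = -27 - 1*5415 = -27 - 5415 = -5442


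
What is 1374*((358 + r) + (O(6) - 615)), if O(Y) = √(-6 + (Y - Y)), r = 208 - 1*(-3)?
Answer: -63204 + 1374*I*√6 ≈ -63204.0 + 3365.6*I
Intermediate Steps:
r = 211 (r = 208 + 3 = 211)
O(Y) = I*√6 (O(Y) = √(-6 + 0) = √(-6) = I*√6)
1374*((358 + r) + (O(6) - 615)) = 1374*((358 + 211) + (I*√6 - 615)) = 1374*(569 + (-615 + I*√6)) = 1374*(-46 + I*√6) = -63204 + 1374*I*√6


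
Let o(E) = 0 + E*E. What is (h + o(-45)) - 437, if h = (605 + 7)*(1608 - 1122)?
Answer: 299020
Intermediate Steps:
o(E) = E**2 (o(E) = 0 + E**2 = E**2)
h = 297432 (h = 612*486 = 297432)
(h + o(-45)) - 437 = (297432 + (-45)**2) - 437 = (297432 + 2025) - 437 = 299457 - 437 = 299020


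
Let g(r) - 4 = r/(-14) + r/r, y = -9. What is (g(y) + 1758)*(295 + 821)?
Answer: 13777578/7 ≈ 1.9682e+6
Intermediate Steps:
g(r) = 5 - r/14 (g(r) = 4 + (r/(-14) + r/r) = 4 + (r*(-1/14) + 1) = 4 + (-r/14 + 1) = 4 + (1 - r/14) = 5 - r/14)
(g(y) + 1758)*(295 + 821) = ((5 - 1/14*(-9)) + 1758)*(295 + 821) = ((5 + 9/14) + 1758)*1116 = (79/14 + 1758)*1116 = (24691/14)*1116 = 13777578/7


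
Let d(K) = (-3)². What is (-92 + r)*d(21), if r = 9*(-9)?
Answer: -1557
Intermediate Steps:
d(K) = 9
r = -81
(-92 + r)*d(21) = (-92 - 81)*9 = -173*9 = -1557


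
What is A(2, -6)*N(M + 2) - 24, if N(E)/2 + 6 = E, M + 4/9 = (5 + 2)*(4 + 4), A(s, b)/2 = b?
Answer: -3784/3 ≈ -1261.3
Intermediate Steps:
A(s, b) = 2*b
M = 500/9 (M = -4/9 + (5 + 2)*(4 + 4) = -4/9 + 7*8 = -4/9 + 56 = 500/9 ≈ 55.556)
N(E) = -12 + 2*E
A(2, -6)*N(M + 2) - 24 = (2*(-6))*(-12 + 2*(500/9 + 2)) - 24 = -12*(-12 + 2*(518/9)) - 24 = -12*(-12 + 1036/9) - 24 = -12*928/9 - 24 = -3712/3 - 24 = -3784/3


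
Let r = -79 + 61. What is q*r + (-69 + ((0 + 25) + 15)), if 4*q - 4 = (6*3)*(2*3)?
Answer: -533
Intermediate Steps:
r = -18
q = 28 (q = 1 + ((6*3)*(2*3))/4 = 1 + (18*6)/4 = 1 + (¼)*108 = 1 + 27 = 28)
q*r + (-69 + ((0 + 25) + 15)) = 28*(-18) + (-69 + ((0 + 25) + 15)) = -504 + (-69 + (25 + 15)) = -504 + (-69 + 40) = -504 - 29 = -533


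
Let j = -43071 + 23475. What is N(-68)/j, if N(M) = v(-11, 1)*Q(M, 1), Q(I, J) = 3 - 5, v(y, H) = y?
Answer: -11/9798 ≈ -0.0011227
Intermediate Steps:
j = -19596
Q(I, J) = -2
N(M) = 22 (N(M) = -11*(-2) = 22)
N(-68)/j = 22/(-19596) = 22*(-1/19596) = -11/9798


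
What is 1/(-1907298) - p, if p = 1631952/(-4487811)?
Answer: 1037538099295/2853197648226 ≈ 0.36364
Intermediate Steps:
p = -543984/1495937 (p = 1631952*(-1/4487811) = -543984/1495937 ≈ -0.36364)
1/(-1907298) - p = 1/(-1907298) - 1*(-543984/1495937) = -1/1907298 + 543984/1495937 = 1037538099295/2853197648226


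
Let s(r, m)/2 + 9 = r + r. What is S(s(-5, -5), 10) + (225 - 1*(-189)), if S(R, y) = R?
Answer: 376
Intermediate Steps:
s(r, m) = -18 + 4*r (s(r, m) = -18 + 2*(r + r) = -18 + 2*(2*r) = -18 + 4*r)
S(s(-5, -5), 10) + (225 - 1*(-189)) = (-18 + 4*(-5)) + (225 - 1*(-189)) = (-18 - 20) + (225 + 189) = -38 + 414 = 376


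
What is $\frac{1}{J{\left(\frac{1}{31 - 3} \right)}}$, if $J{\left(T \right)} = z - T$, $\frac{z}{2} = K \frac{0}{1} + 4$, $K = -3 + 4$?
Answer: $\frac{28}{223} \approx 0.12556$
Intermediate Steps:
$K = 1$
$z = 8$ ($z = 2 \left(1 \cdot \frac{0}{1} + 4\right) = 2 \left(1 \cdot 0 \cdot 1 + 4\right) = 2 \left(1 \cdot 0 + 4\right) = 2 \left(0 + 4\right) = 2 \cdot 4 = 8$)
$J{\left(T \right)} = 8 - T$
$\frac{1}{J{\left(\frac{1}{31 - 3} \right)}} = \frac{1}{8 - \frac{1}{31 - 3}} = \frac{1}{8 - \frac{1}{28}} = \frac{1}{\frac{223}{28}} = \frac{28}{223}$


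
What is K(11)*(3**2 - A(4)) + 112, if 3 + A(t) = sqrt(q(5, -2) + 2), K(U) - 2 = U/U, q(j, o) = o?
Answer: 148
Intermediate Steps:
K(U) = 3 (K(U) = 2 + U/U = 2 + 1 = 3)
A(t) = -3 (A(t) = -3 + sqrt(-2 + 2) = -3 + sqrt(0) = -3 + 0 = -3)
K(11)*(3**2 - A(4)) + 112 = 3*(3**2 - 1*(-3)) + 112 = 3*(9 + 3) + 112 = 3*12 + 112 = 36 + 112 = 148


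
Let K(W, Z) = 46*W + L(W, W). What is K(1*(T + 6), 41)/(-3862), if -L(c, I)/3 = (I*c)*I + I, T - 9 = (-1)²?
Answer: 5800/1931 ≈ 3.0036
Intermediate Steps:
T = 10 (T = 9 + (-1)² = 9 + 1 = 10)
L(c, I) = -3*I - 3*c*I² (L(c, I) = -3*((I*c)*I + I) = -3*(c*I² + I) = -3*(I + c*I²) = -3*I - 3*c*I²)
K(W, Z) = 46*W - 3*W*(1 + W²) (K(W, Z) = 46*W - 3*W*(1 + W*W) = 46*W - 3*W*(1 + W²))
K(1*(T + 6), 41)/(-3862) = ((1*(10 + 6))*(43 - 3*(10 + 6)²))/(-3862) = ((1*16)*(43 - 3*(1*16)²))*(-1/3862) = (16*(43 - 3*16²))*(-1/3862) = (16*(43 - 3*256))*(-1/3862) = (16*(43 - 768))*(-1/3862) = (16*(-725))*(-1/3862) = -11600*(-1/3862) = 5800/1931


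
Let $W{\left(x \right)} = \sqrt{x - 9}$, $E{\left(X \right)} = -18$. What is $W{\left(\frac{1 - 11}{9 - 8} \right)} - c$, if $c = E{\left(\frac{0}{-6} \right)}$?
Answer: $18 + i \sqrt{19} \approx 18.0 + 4.3589 i$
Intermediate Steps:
$W{\left(x \right)} = \sqrt{-9 + x}$
$c = -18$
$W{\left(\frac{1 - 11}{9 - 8} \right)} - c = \sqrt{-9 + \frac{1 - 11}{9 - 8}} - -18 = \sqrt{-9 - \frac{10}{1}} + 18 = \sqrt{-9 - 10} + 18 = \sqrt{-19} + 18 = i \sqrt{19} + 18 = 18 + i \sqrt{19}$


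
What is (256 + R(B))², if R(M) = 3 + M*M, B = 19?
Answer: 384400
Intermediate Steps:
R(M) = 3 + M²
(256 + R(B))² = (256 + (3 + 19²))² = (256 + (3 + 361))² = (256 + 364)² = 620² = 384400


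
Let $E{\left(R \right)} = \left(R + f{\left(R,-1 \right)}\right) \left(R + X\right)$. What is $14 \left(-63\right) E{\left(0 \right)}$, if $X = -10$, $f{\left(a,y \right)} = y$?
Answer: $-8820$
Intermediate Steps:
$E{\left(R \right)} = \left(-1 + R\right) \left(-10 + R\right)$ ($E{\left(R \right)} = \left(R - 1\right) \left(R - 10\right) = \left(-1 + R\right) \left(-10 + R\right)$)
$14 \left(-63\right) E{\left(0 \right)} = 14 \left(-63\right) \left(10 + 0^{2} - 0\right) = - 882 \left(10 + 0 + 0\right) = \left(-882\right) 10 = -8820$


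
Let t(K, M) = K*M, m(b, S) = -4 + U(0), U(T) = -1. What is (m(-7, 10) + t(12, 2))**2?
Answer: 361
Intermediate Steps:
m(b, S) = -5 (m(b, S) = -4 - 1 = -5)
(m(-7, 10) + t(12, 2))**2 = (-5 + 12*2)**2 = (-5 + 24)**2 = 19**2 = 361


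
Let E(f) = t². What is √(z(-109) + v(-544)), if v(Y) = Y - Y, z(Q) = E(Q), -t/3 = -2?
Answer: 6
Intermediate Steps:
t = 6 (t = -3*(-2) = 6)
E(f) = 36 (E(f) = 6² = 36)
z(Q) = 36
v(Y) = 0
√(z(-109) + v(-544)) = √(36 + 0) = √36 = 6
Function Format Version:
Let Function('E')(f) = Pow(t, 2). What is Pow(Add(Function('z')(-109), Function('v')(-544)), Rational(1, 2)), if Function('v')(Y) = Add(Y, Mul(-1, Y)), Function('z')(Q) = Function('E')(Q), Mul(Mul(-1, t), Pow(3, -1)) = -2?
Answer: 6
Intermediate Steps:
t = 6 (t = Mul(-3, -2) = 6)
Function('E')(f) = 36 (Function('E')(f) = Pow(6, 2) = 36)
Function('z')(Q) = 36
Function('v')(Y) = 0
Pow(Add(Function('z')(-109), Function('v')(-544)), Rational(1, 2)) = Pow(Add(36, 0), Rational(1, 2)) = Pow(36, Rational(1, 2)) = 6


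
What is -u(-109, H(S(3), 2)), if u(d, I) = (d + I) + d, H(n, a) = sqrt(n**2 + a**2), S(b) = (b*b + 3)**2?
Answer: 218 - 2*sqrt(5185) ≈ 73.986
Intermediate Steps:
S(b) = (3 + b**2)**2 (S(b) = (b**2 + 3)**2 = (3 + b**2)**2)
H(n, a) = sqrt(a**2 + n**2)
u(d, I) = I + 2*d (u(d, I) = (I + d) + d = I + 2*d)
-u(-109, H(S(3), 2)) = -(sqrt(2**2 + ((3 + 3**2)**2)**2) + 2*(-109)) = -(sqrt(4 + ((3 + 9)**2)**2) - 218) = -(sqrt(4 + (12**2)**2) - 218) = -(sqrt(4 + 144**2) - 218) = -(sqrt(4 + 20736) - 218) = -(sqrt(20740) - 218) = -(2*sqrt(5185) - 218) = -(-218 + 2*sqrt(5185)) = 218 - 2*sqrt(5185)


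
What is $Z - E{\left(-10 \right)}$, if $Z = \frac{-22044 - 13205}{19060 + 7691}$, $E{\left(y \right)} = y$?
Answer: $\frac{232261}{26751} \approx 8.6823$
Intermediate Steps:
$Z = - \frac{35249}{26751} \approx -1.3177$
$Z - E{\left(-10 \right)} = - \frac{35249}{26751} - -10 = - \frac{35249}{26751} + 10 = \frac{232261}{26751}$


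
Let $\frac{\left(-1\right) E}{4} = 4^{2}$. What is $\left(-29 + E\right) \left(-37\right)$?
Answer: $3441$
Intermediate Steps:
$E = -64$ ($E = - 4 \cdot 4^{2} = \left(-4\right) 16 = -64$)
$\left(-29 + E\right) \left(-37\right) = \left(-29 - 64\right) \left(-37\right) = \left(-93\right) \left(-37\right) = 3441$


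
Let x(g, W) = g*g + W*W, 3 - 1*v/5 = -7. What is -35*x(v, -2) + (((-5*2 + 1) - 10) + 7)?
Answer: -87652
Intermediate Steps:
v = 50 (v = 15 - 5*(-7) = 15 + 35 = 50)
x(g, W) = W**2 + g**2 (x(g, W) = g**2 + W**2 = W**2 + g**2)
-35*x(v, -2) + (((-5*2 + 1) - 10) + 7) = -35*((-2)**2 + 50**2) + (((-5*2 + 1) - 10) + 7) = -35*(4 + 2500) + (((-10 + 1) - 10) + 7) = -35*2504 + ((-9 - 10) + 7) = -87640 + (-19 + 7) = -87640 - 12 = -87652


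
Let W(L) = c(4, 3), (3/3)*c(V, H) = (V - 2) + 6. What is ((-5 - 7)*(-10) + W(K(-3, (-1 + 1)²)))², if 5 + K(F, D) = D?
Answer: 16384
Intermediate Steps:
c(V, H) = 4 + V (c(V, H) = (V - 2) + 6 = (-2 + V) + 6 = 4 + V)
K(F, D) = -5 + D
W(L) = 8 (W(L) = 4 + 4 = 8)
((-5 - 7)*(-10) + W(K(-3, (-1 + 1)²)))² = ((-5 - 7)*(-10) + 8)² = (-12*(-10) + 8)² = (120 + 8)² = 128² = 16384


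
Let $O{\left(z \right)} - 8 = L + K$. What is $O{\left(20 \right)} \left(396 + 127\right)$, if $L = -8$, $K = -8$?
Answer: $-4184$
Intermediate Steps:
$O{\left(z \right)} = -8$ ($O{\left(z \right)} = 8 - 16 = -8$)
$O{\left(20 \right)} \left(396 + 127\right) = - 8 \left(396 + 127\right) = \left(-8\right) 523 = -4184$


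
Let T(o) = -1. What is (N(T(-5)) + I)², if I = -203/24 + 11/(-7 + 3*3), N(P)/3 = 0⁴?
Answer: 5041/576 ≈ 8.7517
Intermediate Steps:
N(P) = 0 (N(P) = 3*0⁴ = 3*0 = 0)
I = -71/24 (I = -203*1/24 + 11/(-7 + 9) = -203/24 + 11/2 = -71/24 ≈ -2.9583)
(N(T(-5)) + I)² = (0 - 71/24)² = (-71/24)² = 5041/576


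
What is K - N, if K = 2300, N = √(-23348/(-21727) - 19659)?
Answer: 2300 - I*√9279769975615/21727 ≈ 2300.0 - 140.21*I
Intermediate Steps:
N = I*√9279769975615/21727 (N = √(-23348*(-1/21727) - 19659) = √(23348/21727 - 19659) = √(-427107745/21727) = I*√9279769975615/21727 ≈ 140.21*I)
K - N = 2300 - I*√9279769975615/21727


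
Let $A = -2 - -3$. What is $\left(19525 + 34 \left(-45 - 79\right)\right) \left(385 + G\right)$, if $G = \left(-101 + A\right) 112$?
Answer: $-165566835$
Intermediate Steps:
$A = 1$ ($A = -2 + 3 = 1$)
$G = -11200$ ($G = \left(-101 + 1\right) 112 = \left(-100\right) 112 = -11200$)
$\left(19525 + 34 \left(-45 - 79\right)\right) \left(385 + G\right) = \left(19525 + 34 \left(-45 - 79\right)\right) \left(385 - 11200\right) = \left(19525 + 34 \left(-124\right)\right) \left(-10815\right) = \left(19525 - 4216\right) \left(-10815\right) = 15309 \left(-10815\right) = -165566835$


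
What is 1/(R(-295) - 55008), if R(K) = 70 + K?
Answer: -1/55233 ≈ -1.8105e-5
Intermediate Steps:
1/(R(-295) - 55008) = 1/((70 - 295) - 55008) = 1/(-225 - 55008) = 1/(-55233) = -1/55233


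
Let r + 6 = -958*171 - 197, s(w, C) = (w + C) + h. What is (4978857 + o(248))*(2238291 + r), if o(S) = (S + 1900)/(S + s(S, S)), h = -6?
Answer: 1270282468843630/123 ≈ 1.0328e+13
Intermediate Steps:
s(w, C) = -6 + C + w (s(w, C) = (w + C) - 6 = (C + w) - 6 = -6 + C + w)
o(S) = (1900 + S)/(-6 + 3*S) (o(S) = (S + 1900)/(S + (-6 + S + S)) = (1900 + S)/(S + (-6 + 2*S)) = (1900 + S)/(-6 + 3*S))
r = -164021 (r = -6 + (-958*171 - 197) = -6 + (-163818 - 197) = -6 - 164015 = -164021)
(4978857 + o(248))*(2238291 + r) = (4978857 + (1900 + 248)/(3*(-2 + 248)))*(2238291 - 164021) = (4978857 + (⅓)*2148/246)*2074270 = (4978857 + (⅓)*(1/246)*2148)*2074270 = (4978857 + 358/123)*2074270 = (612399769/123)*2074270 = 1270282468843630/123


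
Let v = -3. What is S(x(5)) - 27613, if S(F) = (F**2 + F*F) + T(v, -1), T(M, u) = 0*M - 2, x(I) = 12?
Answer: -27327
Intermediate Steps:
T(M, u) = -2 (T(M, u) = 0 - 2 = -2)
S(F) = -2 + 2*F**2 (S(F) = (F**2 + F*F) - 2 = (F**2 + F**2) - 2 = 2*F**2 - 2 = -2 + 2*F**2)
S(x(5)) - 27613 = (-2 + 2*12**2) - 27613 = (-2 + 2*144) - 27613 = (-2 + 288) - 27613 = 286 - 27613 = -27327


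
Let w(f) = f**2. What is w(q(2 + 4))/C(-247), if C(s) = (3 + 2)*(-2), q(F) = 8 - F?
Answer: -2/5 ≈ -0.40000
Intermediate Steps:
C(s) = -10 (C(s) = 5*(-2) = -10)
w(q(2 + 4))/C(-247) = (8 - (2 + 4))**2/(-10) = (8 - 1*6)**2*(-1/10) = (8 - 6)**2*(-1/10) = 2**2*(-1/10) = 4*(-1/10) = -2/5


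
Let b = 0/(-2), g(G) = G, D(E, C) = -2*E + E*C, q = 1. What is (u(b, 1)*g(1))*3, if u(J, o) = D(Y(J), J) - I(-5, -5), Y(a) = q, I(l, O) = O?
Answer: 9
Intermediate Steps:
Y(a) = 1
D(E, C) = -2*E + C*E
b = 0 (b = 0*(-1/2) = 0)
u(J, o) = 3 + J (u(J, o) = 1*(-2 + J) - 1*(-5) = (-2 + J) + 5 = 3 + J)
(u(b, 1)*g(1))*3 = ((3 + 0)*1)*3 = (3*1)*3 = 3*3 = 9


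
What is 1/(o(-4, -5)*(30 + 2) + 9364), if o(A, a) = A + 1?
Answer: 1/9268 ≈ 0.00010790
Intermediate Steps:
o(A, a) = 1 + A
1/(o(-4, -5)*(30 + 2) + 9364) = 1/((1 - 4)*(30 + 2) + 9364) = 1/(-3*32 + 9364) = 1/(-96 + 9364) = 1/9268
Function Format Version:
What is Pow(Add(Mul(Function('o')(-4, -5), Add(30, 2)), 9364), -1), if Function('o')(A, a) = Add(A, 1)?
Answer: Rational(1, 9268) ≈ 0.00010790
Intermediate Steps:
Function('o')(A, a) = Add(1, A)
Pow(Add(Mul(Function('o')(-4, -5), Add(30, 2)), 9364), -1) = Pow(Add(Mul(Add(1, -4), Add(30, 2)), 9364), -1) = Pow(Add(Mul(-3, 32), 9364), -1) = Pow(Add(-96, 9364), -1) = Pow(9268, -1) = Rational(1, 9268)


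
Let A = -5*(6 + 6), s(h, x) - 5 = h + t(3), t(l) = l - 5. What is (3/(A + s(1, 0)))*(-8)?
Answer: 3/7 ≈ 0.42857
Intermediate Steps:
t(l) = -5 + l
s(h, x) = 3 + h (s(h, x) = 5 + (h + (-5 + 3)) = 5 + (h - 2) = 5 + (-2 + h) = 3 + h)
A = -60 (A = -5*12 = -60)
(3/(A + s(1, 0)))*(-8) = (3/(-60 + (3 + 1)))*(-8) = (3/(-60 + 4))*(-8) = (3/(-56))*(-8) = (3*(-1/56))*(-8) = -3/56*(-8) = 3/7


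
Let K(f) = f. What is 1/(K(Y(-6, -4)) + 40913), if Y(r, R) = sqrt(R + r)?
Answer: 40913/1673873579 - I*sqrt(10)/1673873579 ≈ 2.4442e-5 - 1.8892e-9*I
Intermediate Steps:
1/(K(Y(-6, -4)) + 40913) = 1/(sqrt(-4 - 6) + 40913) = 1/(sqrt(-10) + 40913) = 1/(I*sqrt(10) + 40913) = 1/(40913 + I*sqrt(10))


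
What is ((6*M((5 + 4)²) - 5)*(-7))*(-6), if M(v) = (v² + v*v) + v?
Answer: 3326946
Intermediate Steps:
M(v) = v + 2*v² (M(v) = (v² + v²) + v = 2*v² + v = v + 2*v²)
((6*M((5 + 4)²) - 5)*(-7))*(-6) = ((6*((5 + 4)²*(1 + 2*(5 + 4)²)) - 5)*(-7))*(-6) = ((6*(9²*(1 + 2*9²)) - 5)*(-7))*(-6) = ((6*(81*(1 + 2*81)) - 5)*(-7))*(-6) = ((6*(81*(1 + 162)) - 5)*(-7))*(-6) = ((6*(81*163) - 5)*(-7))*(-6) = ((6*13203 - 5)*(-7))*(-6) = ((79218 - 5)*(-7))*(-6) = (79213*(-7))*(-6) = -554491*(-6) = 3326946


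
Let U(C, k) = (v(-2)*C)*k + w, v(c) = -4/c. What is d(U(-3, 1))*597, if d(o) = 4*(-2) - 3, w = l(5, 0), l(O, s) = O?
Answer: -6567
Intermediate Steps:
w = 5
U(C, k) = 5 + 2*C*k (U(C, k) = ((-4/(-2))*C)*k + 5 = ((-4*(-½))*C)*k + 5 = (2*C)*k + 5 = 2*C*k + 5 = 5 + 2*C*k)
d(o) = -11 (d(o) = -8 - 3 = -11)
d(U(-3, 1))*597 = -11*597 = -6567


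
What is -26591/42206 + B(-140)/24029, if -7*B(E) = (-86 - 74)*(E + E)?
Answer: -909073539/1014167974 ≈ -0.89637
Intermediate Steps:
B(E) = 320*E/7 (B(E) = -(-86 - 74)*(E + E)/7 = -(-160)*2*E/7 = -(-320)*E/7 = 320*E/7)
-26591/42206 + B(-140)/24029 = -26591/42206 + ((320/7)*(-140))/24029 = -26591*1/42206 - 6400*1/24029 = -26591/42206 - 6400/24029 = -909073539/1014167974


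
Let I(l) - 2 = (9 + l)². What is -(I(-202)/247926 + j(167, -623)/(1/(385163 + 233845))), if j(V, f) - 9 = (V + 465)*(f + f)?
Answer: 40283503795399551/82642 ≈ 4.8745e+11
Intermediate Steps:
I(l) = 2 + (9 + l)²
j(V, f) = 9 + 2*f*(465 + V) (j(V, f) = 9 + (V + 465)*(f + f) = 9 + (465 + V)*(2*f) = 9 + 2*f*(465 + V))
-(I(-202)/247926 + j(167, -623)/(1/(385163 + 233845))) = -((2 + (9 - 202)²)/247926 + (9 + 930*(-623) + 2*167*(-623))/(1/(385163 + 233845))) = -((2 + (-193)²)*(1/247926) + (9 - 579390 - 208082)/(1/619008)) = -((2 + 37249)*(1/247926) - 787463/1/619008) = -(37251*(1/247926) - 787463*619008) = -(12417/82642 - 487445896704) = -1*(-40283503795399551/82642) = 40283503795399551/82642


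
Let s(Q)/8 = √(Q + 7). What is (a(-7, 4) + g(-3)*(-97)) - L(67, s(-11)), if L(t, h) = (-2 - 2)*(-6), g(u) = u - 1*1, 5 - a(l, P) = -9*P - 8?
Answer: 413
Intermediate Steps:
a(l, P) = 13 + 9*P (a(l, P) = 5 - (-9*P - 8) = 5 - (-8 - 9*P) = 5 + (8 + 9*P) = 13 + 9*P)
g(u) = -1 + u (g(u) = u - 1 = -1 + u)
s(Q) = 8*√(7 + Q) (s(Q) = 8*√(Q + 7) = 8*√(7 + Q))
L(t, h) = 24 (L(t, h) = -4*(-6) = 24)
(a(-7, 4) + g(-3)*(-97)) - L(67, s(-11)) = ((13 + 9*4) + (-1 - 3)*(-97)) - 1*24 = ((13 + 36) - 4*(-97)) - 24 = (49 + 388) - 24 = 437 - 24 = 413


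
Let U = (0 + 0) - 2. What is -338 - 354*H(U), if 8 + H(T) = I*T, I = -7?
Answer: -2462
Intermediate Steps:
U = -2 (U = 0 - 2 = -2)
H(T) = -8 - 7*T
-338 - 354*H(U) = -338 - 354*(-8 - 7*(-2)) = -338 - 354*(-8 + 14) = -338 - 354*6 = -338 - 2124 = -2462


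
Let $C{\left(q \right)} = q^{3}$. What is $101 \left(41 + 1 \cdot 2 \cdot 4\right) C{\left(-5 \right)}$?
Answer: $-618625$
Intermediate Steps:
$101 \left(41 + 1 \cdot 2 \cdot 4\right) C{\left(-5 \right)} = 101 \left(41 + 1 \cdot 2 \cdot 4\right) \left(-5\right)^{3} = 101 \left(41 + 2 \cdot 4\right) \left(-125\right) = 101 \left(41 + 8\right) \left(-125\right) = 101 \cdot 49 \left(-125\right) = 4949 \left(-125\right) = -618625$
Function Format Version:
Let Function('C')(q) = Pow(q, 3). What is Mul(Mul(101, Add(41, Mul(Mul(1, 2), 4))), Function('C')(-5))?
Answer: -618625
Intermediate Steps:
Mul(Mul(101, Add(41, Mul(Mul(1, 2), 4))), Function('C')(-5)) = Mul(Mul(101, Add(41, Mul(Mul(1, 2), 4))), Pow(-5, 3)) = Mul(Mul(101, Add(41, Mul(2, 4))), -125) = Mul(Mul(101, Add(41, 8)), -125) = Mul(Mul(101, 49), -125) = Mul(4949, -125) = -618625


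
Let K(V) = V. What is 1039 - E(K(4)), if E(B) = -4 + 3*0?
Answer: 1043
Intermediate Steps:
E(B) = -4 (E(B) = -4 + 0 = -4)
1039 - E(K(4)) = 1039 - 1*(-4) = 1039 + 4 = 1043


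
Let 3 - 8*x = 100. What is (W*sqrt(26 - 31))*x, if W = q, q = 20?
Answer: -485*I*sqrt(5)/2 ≈ -542.25*I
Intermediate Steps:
x = -97/8 (x = 3/8 - 1/8*100 = 3/8 - 25/2 = -97/8 ≈ -12.125)
W = 20
(W*sqrt(26 - 31))*x = (20*sqrt(26 - 31))*(-97/8) = (20*sqrt(-5))*(-97/8) = (20*(I*sqrt(5)))*(-97/8) = (20*I*sqrt(5))*(-97/8) = -485*I*sqrt(5)/2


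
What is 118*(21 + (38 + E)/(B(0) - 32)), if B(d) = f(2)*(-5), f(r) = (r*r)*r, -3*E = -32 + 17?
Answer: 86671/36 ≈ 2407.5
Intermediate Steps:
E = 5 (E = -(-32 + 17)/3 = -⅓*(-15) = 5)
f(r) = r³ (f(r) = r²*r = r³)
B(d) = -40 (B(d) = 2³*(-5) = 8*(-5) = -40)
118*(21 + (38 + E)/(B(0) - 32)) = 118*(21 + (38 + 5)/(-40 - 32)) = 118*(21 + 43/(-72)) = 118*(21 + 43*(-1/72)) = 118*(21 - 43/72) = 118*(1469/72) = 86671/36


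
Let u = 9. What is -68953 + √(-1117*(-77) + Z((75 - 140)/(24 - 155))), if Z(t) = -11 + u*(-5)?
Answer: -68953 + √85953 ≈ -68660.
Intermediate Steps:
Z(t) = -56 (Z(t) = -11 + 9*(-5) = -11 - 45 = -56)
-68953 + √(-1117*(-77) + Z((75 - 140)/(24 - 155))) = -68953 + √(-1117*(-77) - 56) = -68953 + √(86009 - 56) = -68953 + √85953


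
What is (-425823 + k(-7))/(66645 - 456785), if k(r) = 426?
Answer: 425397/390140 ≈ 1.0904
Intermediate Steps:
(-425823 + k(-7))/(66645 - 456785) = (-425823 + 426)/(66645 - 456785) = -425397/(-390140) = -425397*(-1/390140) = 425397/390140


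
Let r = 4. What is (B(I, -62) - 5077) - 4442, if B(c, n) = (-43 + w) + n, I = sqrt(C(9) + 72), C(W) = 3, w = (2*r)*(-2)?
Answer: -9640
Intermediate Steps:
w = -16 (w = (2*4)*(-2) = 8*(-2) = -16)
I = 5*sqrt(3) (I = sqrt(3 + 72) = sqrt(75) = 5*sqrt(3) ≈ 8.6602)
B(c, n) = -59 + n (B(c, n) = (-43 - 16) + n = -59 + n)
(B(I, -62) - 5077) - 4442 = ((-59 - 62) - 5077) - 4442 = (-121 - 5077) - 4442 = -5198 - 4442 = -9640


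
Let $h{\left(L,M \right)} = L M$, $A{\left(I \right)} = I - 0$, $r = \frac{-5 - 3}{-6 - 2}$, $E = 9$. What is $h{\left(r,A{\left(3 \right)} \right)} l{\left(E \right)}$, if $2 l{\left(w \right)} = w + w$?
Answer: $27$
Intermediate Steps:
$r = 1$ ($r = - \frac{8}{-8} = \left(-8\right) \left(- \frac{1}{8}\right) = 1$)
$l{\left(w \right)} = w$ ($l{\left(w \right)} = \frac{w + w}{2} = \frac{2 w}{2} = w$)
$A{\left(I \right)} = I$ ($A{\left(I \right)} = I + 0 = I$)
$h{\left(r,A{\left(3 \right)} \right)} l{\left(E \right)} = 1 \cdot 3 \cdot 9 = 3 \cdot 9 = 27$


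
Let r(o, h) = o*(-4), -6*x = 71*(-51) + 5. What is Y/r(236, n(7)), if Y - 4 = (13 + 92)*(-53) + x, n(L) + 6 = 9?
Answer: 14875/2832 ≈ 5.2525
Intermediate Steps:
n(L) = 3 (n(L) = -6 + 9 = 3)
x = 1808/3 (x = -(71*(-51) + 5)/6 = -(-3621 + 5)/6 = -1/6*(-3616) = 1808/3 ≈ 602.67)
r(o, h) = -4*o
Y = -14875/3 (Y = 4 + ((13 + 92)*(-53) + 1808/3) = 4 + (105*(-53) + 1808/3) = 4 + (-5565 + 1808/3) = 4 - 14887/3 = -14875/3 ≈ -4958.3)
Y/r(236, n(7)) = -14875/(3*((-4*236))) = -14875/3/(-944) = -14875/3*(-1/944) = 14875/2832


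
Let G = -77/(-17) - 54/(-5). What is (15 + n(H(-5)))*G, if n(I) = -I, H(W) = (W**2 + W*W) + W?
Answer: -7818/17 ≈ -459.88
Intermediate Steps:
H(W) = W + 2*W**2 (H(W) = (W**2 + W**2) + W = 2*W**2 + W = W + 2*W**2)
G = 1303/85 (G = -77*(-1/17) - 54*(-1/5) = 77/17 + 54/5 = 1303/85 ≈ 15.329)
(15 + n(H(-5)))*G = (15 - (-5)*(1 + 2*(-5)))*(1303/85) = (15 - (-5)*(1 - 10))*(1303/85) = (15 - (-5)*(-9))*(1303/85) = (15 - 1*45)*(1303/85) = (15 - 45)*(1303/85) = -30*1303/85 = -7818/17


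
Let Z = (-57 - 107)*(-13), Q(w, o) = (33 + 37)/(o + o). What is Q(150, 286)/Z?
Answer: 35/609752 ≈ 5.7400e-5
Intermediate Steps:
Q(w, o) = 35/o (Q(w, o) = 70/((2*o)) = 70*(1/(2*o)) = 35/o)
Z = 2132 (Z = -164*(-13) = 2132)
Q(150, 286)/Z = (35/286)/2132 = (35*(1/286))*(1/2132) = (35/286)*(1/2132) = 35/609752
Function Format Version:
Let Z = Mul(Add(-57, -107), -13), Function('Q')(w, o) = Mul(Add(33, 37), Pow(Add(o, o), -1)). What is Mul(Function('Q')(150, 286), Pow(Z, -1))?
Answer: Rational(35, 609752) ≈ 5.7400e-5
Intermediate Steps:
Function('Q')(w, o) = Mul(35, Pow(o, -1)) (Function('Q')(w, o) = Mul(70, Pow(Mul(2, o), -1)) = Mul(70, Mul(Rational(1, 2), Pow(o, -1))) = Mul(35, Pow(o, -1)))
Z = 2132 (Z = Mul(-164, -13) = 2132)
Mul(Function('Q')(150, 286), Pow(Z, -1)) = Mul(Mul(35, Pow(286, -1)), Pow(2132, -1)) = Mul(Mul(35, Rational(1, 286)), Rational(1, 2132)) = Mul(Rational(35, 286), Rational(1, 2132)) = Rational(35, 609752)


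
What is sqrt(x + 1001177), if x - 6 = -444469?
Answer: sqrt(556714) ≈ 746.13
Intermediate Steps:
x = -444463 (x = 6 - 444469 = -444463)
sqrt(x + 1001177) = sqrt(-444463 + 1001177) = sqrt(556714)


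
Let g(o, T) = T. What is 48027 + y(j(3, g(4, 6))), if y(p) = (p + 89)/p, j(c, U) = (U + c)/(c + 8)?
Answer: 433231/9 ≈ 48137.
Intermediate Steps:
j(c, U) = (U + c)/(8 + c)
y(p) = (89 + p)/p
48027 + y(j(3, g(4, 6))) = 48027 + (89 + (6 + 3)/(8 + 3))/(((6 + 3)/(8 + 3))) = 48027 + (89 + 9/11)/((9/11)) = 48027 + (89 + (1/11)*9)/(((1/11)*9)) = 48027 + (89 + 9/11)/(9/11) = 48027 + (11/9)*(988/11) = 48027 + 988/9 = 433231/9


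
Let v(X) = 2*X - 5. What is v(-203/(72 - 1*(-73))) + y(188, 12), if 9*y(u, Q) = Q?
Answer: -97/15 ≈ -6.4667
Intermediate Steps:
y(u, Q) = Q/9
v(X) = -5 + 2*X
v(-203/(72 - 1*(-73))) + y(188, 12) = (-5 + 2*(-203/(72 - 1*(-73)))) + (⅑)*12 = (-5 + 2*(-203/(72 + 73))) + 4/3 = (-5 + 2*(-203/145)) + 4/3 = (-5 + 2*(-203*1/145)) + 4/3 = (-5 + 2*(-7/5)) + 4/3 = (-5 - 14/5) + 4/3 = -39/5 + 4/3 = -97/15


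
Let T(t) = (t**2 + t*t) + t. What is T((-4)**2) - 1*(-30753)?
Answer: 31281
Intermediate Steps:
T(t) = t + 2*t**2 (T(t) = (t**2 + t**2) + t = 2*t**2 + t = t + 2*t**2)
T((-4)**2) - 1*(-30753) = (-4)**2*(1 + 2*(-4)**2) - 1*(-30753) = 16*(1 + 2*16) + 30753 = 16*(1 + 32) + 30753 = 16*33 + 30753 = 528 + 30753 = 31281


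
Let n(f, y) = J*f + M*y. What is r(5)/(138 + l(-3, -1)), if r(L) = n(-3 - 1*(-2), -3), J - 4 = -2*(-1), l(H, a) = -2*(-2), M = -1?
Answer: -3/142 ≈ -0.021127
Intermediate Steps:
l(H, a) = 4
J = 6 (J = 4 - 2*(-1) = 4 + 2 = 6)
n(f, y) = -y + 6*f (n(f, y) = 6*f - y = -y + 6*f)
r(L) = -3 (r(L) = -1*(-3) + 6*(-3 - 1*(-2)) = 3 + 6*(-3 + 2) = 3 + 6*(-1) = 3 - 6 = -3)
r(5)/(138 + l(-3, -1)) = -3/(138 + 4) = -3/142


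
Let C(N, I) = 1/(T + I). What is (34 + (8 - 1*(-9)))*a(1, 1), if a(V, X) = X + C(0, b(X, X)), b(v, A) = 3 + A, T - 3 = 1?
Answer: 459/8 ≈ 57.375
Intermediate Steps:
T = 4 (T = 3 + 1 = 4)
C(N, I) = 1/(4 + I)
a(V, X) = X + 1/(7 + X) (a(V, X) = X + 1/(4 + (3 + X)) = X + 1/(7 + X))
(34 + (8 - 1*(-9)))*a(1, 1) = (34 + (8 - 1*(-9)))*((1 + 1*(7 + 1))/(7 + 1)) = (34 + (8 + 9))*((1 + 1*8)/8) = (34 + 17)*((1 + 8)/8) = 51*((⅛)*9) = 51*(9/8) = 459/8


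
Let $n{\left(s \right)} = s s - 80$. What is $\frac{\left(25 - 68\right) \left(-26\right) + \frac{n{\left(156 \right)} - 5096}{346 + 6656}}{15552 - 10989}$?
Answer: $\frac{3923698}{15975063} \approx 0.24561$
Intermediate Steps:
$n{\left(s \right)} = -80 + s^{2}$ ($n{\left(s \right)} = s^{2} - 80 = -80 + s^{2}$)
$\frac{\left(25 - 68\right) \left(-26\right) + \frac{n{\left(156 \right)} - 5096}{346 + 6656}}{15552 - 10989} = \frac{\left(25 - 68\right) \left(-26\right) + \frac{\left(-80 + 156^{2}\right) - 5096}{346 + 6656}}{15552 - 10989} = \frac{\left(-43\right) \left(-26\right) + \frac{\left(-80 + 24336\right) - 5096}{7002}}{4563} = \left(1118 + \left(24256 - 5096\right) \frac{1}{7002}\right) \frac{1}{4563} = \left(1118 + 19160 \cdot \frac{1}{7002}\right) \frac{1}{4563} = \left(1118 + \frac{9580}{3501}\right) \frac{1}{4563} = \frac{3923698}{3501} \cdot \frac{1}{4563} = \frac{3923698}{15975063}$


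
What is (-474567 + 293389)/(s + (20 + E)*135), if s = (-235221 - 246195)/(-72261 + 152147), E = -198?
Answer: 3618396427/480035499 ≈ 7.5378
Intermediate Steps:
s = -240708/39943 (s = -481416/79886 = -481416*1/79886 = -240708/39943 ≈ -6.0263)
(-474567 + 293389)/(s + (20 + E)*135) = (-474567 + 293389)/(-240708/39943 + (20 - 198)*135) = -181178/(-240708/39943 - 178*135) = -181178/(-240708/39943 - 24030) = -181178/(-960070998/39943) = -181178*(-39943/960070998) = 3618396427/480035499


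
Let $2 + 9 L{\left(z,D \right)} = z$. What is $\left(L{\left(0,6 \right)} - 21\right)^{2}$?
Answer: $\frac{36481}{81} \approx 450.38$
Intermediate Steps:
$L{\left(z,D \right)} = - \frac{2}{9} + \frac{z}{9}$
$\left(L{\left(0,6 \right)} - 21\right)^{2} = \left(\left(- \frac{2}{9} + \frac{1}{9} \cdot 0\right) - 21\right)^{2} = \left(\left(- \frac{2}{9} + 0\right) - 21\right)^{2} = \left(- \frac{2}{9} - 21\right)^{2} = \left(- \frac{191}{9}\right)^{2} = \frac{36481}{81}$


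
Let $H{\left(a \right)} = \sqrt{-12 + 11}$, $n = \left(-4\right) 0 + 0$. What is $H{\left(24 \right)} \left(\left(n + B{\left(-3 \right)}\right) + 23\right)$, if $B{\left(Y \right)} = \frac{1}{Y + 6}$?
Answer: $\frac{70 i}{3} \approx 23.333 i$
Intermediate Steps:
$B{\left(Y \right)} = \frac{1}{6 + Y}$
$n = 0$ ($n = 0 + 0 = 0$)
$H{\left(a \right)} = i$ ($H{\left(a \right)} = \sqrt{-1} = i$)
$H{\left(24 \right)} \left(\left(n + B{\left(-3 \right)}\right) + 23\right) = i \left(\left(0 + \frac{1}{6 - 3}\right) + 23\right) = i \left(\left(0 + \frac{1}{3}\right) + 23\right) = i \left(\frac{1}{3} + 23\right) = i \frac{70}{3} = \frac{70 i}{3}$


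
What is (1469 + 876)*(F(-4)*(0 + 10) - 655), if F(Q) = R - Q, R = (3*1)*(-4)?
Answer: -1723575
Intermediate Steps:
R = -12 (R = 3*(-4) = -12)
F(Q) = -12 - Q
(1469 + 876)*(F(-4)*(0 + 10) - 655) = (1469 + 876)*((-12 - 1*(-4))*(0 + 10) - 655) = 2345*((-12 + 4)*10 - 655) = 2345*(-8*10 - 655) = 2345*(-80 - 655) = 2345*(-735) = -1723575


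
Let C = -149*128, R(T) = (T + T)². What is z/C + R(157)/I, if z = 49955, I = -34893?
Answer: -3623502727/665479296 ≈ -5.4450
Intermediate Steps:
R(T) = 4*T² (R(T) = (2*T)² = 4*T²)
C = -19072
z/C + R(157)/I = 49955/(-19072) + (4*157²)/(-34893) = 49955*(-1/19072) + (4*24649)*(-1/34893) = -49955/19072 + 98596*(-1/34893) = -49955/19072 - 98596/34893 = -3623502727/665479296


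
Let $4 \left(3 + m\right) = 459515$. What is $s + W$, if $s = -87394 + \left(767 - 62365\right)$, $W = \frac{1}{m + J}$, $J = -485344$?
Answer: $- \frac{220787222020}{1481873} \approx -1.4899 \cdot 10^{5}$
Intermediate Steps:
$m = \frac{459503}{4}$ ($m = -3 + \frac{1}{4} \cdot 459515 = -3 + \frac{459515}{4} = \frac{459503}{4} \approx 1.1488 \cdot 10^{5}$)
$W = - \frac{4}{1481873}$ ($W = \frac{1}{\frac{459503}{4} - 485344} = \frac{1}{- \frac{1481873}{4}} = - \frac{4}{1481873} \approx -2.6993 \cdot 10^{-6}$)
$s = -148992$ ($s = -87394 + \left(767 - 62365\right) = -87394 - 61598 = -148992$)
$s + W = -148992 - \frac{4}{1481873} = - \frac{220787222020}{1481873}$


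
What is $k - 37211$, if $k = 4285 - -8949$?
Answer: $-23977$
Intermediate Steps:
$k = 13234$ ($k = 4285 + 8949 = 13234$)
$k - 37211 = 13234 - 37211 = -23977$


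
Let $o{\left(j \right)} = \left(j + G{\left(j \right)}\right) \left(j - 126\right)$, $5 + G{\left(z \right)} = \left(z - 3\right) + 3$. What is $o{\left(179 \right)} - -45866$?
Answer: $64575$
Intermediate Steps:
$G{\left(z \right)} = -5 + z$ ($G{\left(z \right)} = -5 + \left(\left(z - 3\right) + 3\right) = -5 + \left(\left(-3 + z\right) + 3\right) = -5 + z$)
$o{\left(j \right)} = \left(-126 + j\right) \left(-5 + 2 j\right)$ ($o{\left(j \right)} = \left(j + \left(-5 + j\right)\right) \left(j - 126\right) = \left(-5 + 2 j\right) \left(-126 + j\right) = \left(-126 + j\right) \left(-5 + 2 j\right)$)
$o{\left(179 \right)} - -45866 = \left(630 - 46003 + 2 \cdot 179^{2}\right) - -45866 = \left(630 - 46003 + 2 \cdot 32041\right) + 45866 = \left(630 - 46003 + 64082\right) + 45866 = 18709 + 45866 = 64575$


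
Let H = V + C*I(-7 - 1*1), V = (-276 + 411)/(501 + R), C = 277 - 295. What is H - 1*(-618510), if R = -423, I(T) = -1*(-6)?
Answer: 16078497/26 ≈ 6.1840e+5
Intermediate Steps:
C = -18
I(T) = 6
V = 45/26 (V = (-276 + 411)/(501 - 423) = 135/78 = 135*(1/78) = 45/26 ≈ 1.7308)
H = -2763/26 (H = 45/26 - 18*6 = 45/26 - 108 = -2763/26 ≈ -106.27)
H - 1*(-618510) = -2763/26 - 1*(-618510) = -2763/26 + 618510 = 16078497/26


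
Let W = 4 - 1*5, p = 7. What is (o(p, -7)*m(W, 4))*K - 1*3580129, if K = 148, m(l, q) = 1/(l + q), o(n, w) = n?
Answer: -10739351/3 ≈ -3.5798e+6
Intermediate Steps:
W = -1 (W = 4 - 5 = -1)
(o(p, -7)*m(W, 4))*K - 1*3580129 = (7/(-1 + 4))*148 - 1*3580129 = (7/3)*148 - 3580129 = 1036/3 - 3580129 = -10739351/3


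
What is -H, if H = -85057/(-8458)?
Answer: -85057/8458 ≈ -10.056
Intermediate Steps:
H = 85057/8458 (H = -85057*(-1/8458) = 85057/8458 ≈ 10.056)
-H = -1*85057/8458 = -85057/8458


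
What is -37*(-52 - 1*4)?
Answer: 2072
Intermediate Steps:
-37*(-52 - 1*4) = -37*(-52 - 4) = -37*(-56) = 2072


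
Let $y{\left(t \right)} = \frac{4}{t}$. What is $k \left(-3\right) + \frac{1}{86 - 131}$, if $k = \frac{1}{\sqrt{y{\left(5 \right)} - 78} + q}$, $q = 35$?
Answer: $\frac{- \sqrt{1930} + 850 i}{45 \left(\sqrt{1930} - 175 i\right)} \approx -0.10285 + 0.020242 i$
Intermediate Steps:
$k = \frac{1}{35 + \frac{i \sqrt{1930}}{5}}$ ($k = \frac{1}{\sqrt{\frac{4}{5} - 78} + 35} = \frac{1}{\sqrt{- \frac{386}{5}} + 35} = \frac{1}{\frac{i \sqrt{1930}}{5} + 35} = \frac{1}{35 + \frac{i \sqrt{1930}}{5}} \approx 0.026878 - 0.0067473 i$)
$k \left(-3\right) + \frac{1}{86 - 131} = \left(\frac{175}{6511} - \frac{i \sqrt{1930}}{6511}\right) \left(-3\right) + \frac{1}{86 - 131} = \left(- \frac{525}{6511} + \frac{3 i \sqrt{1930}}{6511}\right) + \frac{1}{-45} = \left(- \frac{525}{6511} + \frac{3 i \sqrt{1930}}{6511}\right) - \frac{1}{45} = - \frac{30136}{292995} + \frac{3 i \sqrt{1930}}{6511}$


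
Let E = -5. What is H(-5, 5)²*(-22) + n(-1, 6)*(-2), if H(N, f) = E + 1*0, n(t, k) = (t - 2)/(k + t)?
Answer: -2744/5 ≈ -548.80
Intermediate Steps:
n(t, k) = (-2 + t)/(k + t)
H(N, f) = -5 (H(N, f) = -5 + 1*0 = -5 + 0 = -5)
H(-5, 5)²*(-22) + n(-1, 6)*(-2) = (-5)²*(-22) + ((-2 - 1)/(6 - 1))*(-2) = 25*(-22) + (-3/5)*(-2) = -550 + ((⅕)*(-3))*(-2) = -550 - ⅗*(-2) = -550 + 6/5 = -2744/5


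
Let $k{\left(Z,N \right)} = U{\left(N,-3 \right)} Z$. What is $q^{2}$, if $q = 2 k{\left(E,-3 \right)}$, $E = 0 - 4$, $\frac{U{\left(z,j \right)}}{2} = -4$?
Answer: $4096$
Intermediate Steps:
$U{\left(z,j \right)} = -8$ ($U{\left(z,j \right)} = 2 \left(-4\right) = -8$)
$E = -4$
$k{\left(Z,N \right)} = - 8 Z$
$q = 64$ ($q = 2 \left(\left(-8\right) \left(-4\right)\right) = 2 \cdot 32 = 64$)
$q^{2} = 64^{2} = 4096$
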